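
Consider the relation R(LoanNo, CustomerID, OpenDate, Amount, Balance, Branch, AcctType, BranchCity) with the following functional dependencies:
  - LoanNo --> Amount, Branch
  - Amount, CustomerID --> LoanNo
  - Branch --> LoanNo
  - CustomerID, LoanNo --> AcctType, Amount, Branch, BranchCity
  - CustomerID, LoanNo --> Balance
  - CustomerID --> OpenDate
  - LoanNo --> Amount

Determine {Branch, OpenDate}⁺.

Start with {Branch, OpenDate}.
Branch --> LoanNo applies; add {LoanNo} → now {Branch, LoanNo, OpenDate}.
LoanNo --> Amount applies; add {Amount} → now {Amount, Branch, LoanNo, OpenDate}.
No further FD applies.

{Amount, Branch, LoanNo, OpenDate}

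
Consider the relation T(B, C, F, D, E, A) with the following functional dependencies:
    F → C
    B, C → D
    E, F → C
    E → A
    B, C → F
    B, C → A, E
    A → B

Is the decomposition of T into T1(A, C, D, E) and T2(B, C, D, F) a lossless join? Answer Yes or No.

No

Common attributes: {C, D}; their closure is {C, D}.
T1 ⊄ {C, D} and T2 ⊄ {C, D}, so the split is lossy.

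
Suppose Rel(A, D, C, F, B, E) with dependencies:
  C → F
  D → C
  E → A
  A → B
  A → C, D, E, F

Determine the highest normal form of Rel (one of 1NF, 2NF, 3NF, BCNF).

Candidate keys: {A}, {E}. Prime attributes: {A, E}.
C → F breaks BCNF: {C}⁺ = {C, F}, so {C} is not a superkey.
C → F determines the non-prime attribute {F} from a non-superkey — 3NF is violated.
All keys have size 1, which rules out partial dependencies — 2NF is satisfied.

2NF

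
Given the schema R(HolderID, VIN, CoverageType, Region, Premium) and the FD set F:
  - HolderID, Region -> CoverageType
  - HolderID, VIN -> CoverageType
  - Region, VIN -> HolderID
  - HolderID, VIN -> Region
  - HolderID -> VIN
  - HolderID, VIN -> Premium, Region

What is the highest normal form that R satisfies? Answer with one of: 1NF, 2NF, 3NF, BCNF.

Candidate keys: {HolderID}, {Region, VIN}. Prime attributes: {HolderID, Region, VIN}.
The left-hand side of every FD is a superkey, so BCNF is satisfied.

BCNF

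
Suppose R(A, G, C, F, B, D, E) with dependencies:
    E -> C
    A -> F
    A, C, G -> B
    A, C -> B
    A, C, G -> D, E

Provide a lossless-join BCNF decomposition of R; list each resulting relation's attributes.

{A, B, E}; {A, D, E, G}; {A, F}; {C, E}

Candidate keys of the original relation: {A, C, G}, {A, E, G}.
{A, B, C, D, E, F, G}: {E} determines {C, E} here but is not a superkey — split on E -> C, giving {C, E} and {A, B, D, E, F, G}.
{C, E}: every determinant is a superkey — BCNF.
{A, B, D, E, F, G}: {A} determines {A, F} here but is not a superkey — split on A -> F, giving {A, F} and {A, B, D, E, G}.
{A, F}: every determinant is a superkey — BCNF.
{A, B, D, E, G}: {A, E} determines {A, B, E} here but is not a superkey — split on A, E -> B, giving {A, B, E} and {A, D, E, G}.
{A, B, E}: every determinant is a superkey — BCNF.
{A, D, E, G}: every determinant is a superkey — BCNF.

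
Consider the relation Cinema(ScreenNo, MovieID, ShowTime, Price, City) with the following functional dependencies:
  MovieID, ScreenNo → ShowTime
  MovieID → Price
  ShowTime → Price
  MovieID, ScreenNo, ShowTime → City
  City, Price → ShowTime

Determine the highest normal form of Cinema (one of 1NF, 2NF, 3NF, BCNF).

Candidate key: {MovieID, ScreenNo}. Prime attributes: {MovieID, ScreenNo}.
MovieID → Price breaks BCNF: {MovieID}⁺ = {MovieID, Price}, so {MovieID} is not a superkey.
Because {Price} is non-prime and the left side of MovieID → Price is not a superkey, the relation is not in 3NF.
Since {MovieID} ⊂ {MovieID, ScreenNo} and {MovieID}⁺ ⊇ {Price} with {Price} non-prime, there is a partial dependency; 2NF fails.

1NF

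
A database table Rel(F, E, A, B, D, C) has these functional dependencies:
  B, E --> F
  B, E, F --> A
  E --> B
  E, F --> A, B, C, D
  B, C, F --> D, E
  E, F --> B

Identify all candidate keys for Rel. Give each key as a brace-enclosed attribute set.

{B, C, F}, {E}

{E} is a candidate key since {E}⁺ = {A, B, C, D, E, F} covers every attribute.
{B, C, F} is a candidate key since {B, C, F}⁺ = {A, B, C, D, E, F} covers every attribute.
Any other superkey properly contains one of these, so there are no further candidate keys.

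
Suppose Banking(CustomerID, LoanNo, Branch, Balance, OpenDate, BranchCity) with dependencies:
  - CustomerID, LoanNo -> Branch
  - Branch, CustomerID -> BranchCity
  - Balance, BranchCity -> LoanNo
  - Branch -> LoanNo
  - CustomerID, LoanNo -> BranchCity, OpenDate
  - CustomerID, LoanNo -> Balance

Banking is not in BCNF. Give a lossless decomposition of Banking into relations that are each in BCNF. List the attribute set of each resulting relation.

{Balance, Branch, BranchCity, CustomerID, OpenDate}; {Balance, BranchCity, LoanNo}

Candidate keys of the original relation: {Balance, BranchCity, CustomerID}, {Branch, CustomerID}, {CustomerID, LoanNo}.
In {Balance, Branch, BranchCity, CustomerID, LoanNo, OpenDate}, {Balance, BranchCity} is not a superkey ({Balance, BranchCity}⁺ restricted to this set is {Balance, BranchCity, LoanNo}), so split on Balance, BranchCity -> LoanNo into {Balance, BranchCity, LoanNo} and {Balance, Branch, BranchCity, CustomerID, OpenDate}.
{Balance, BranchCity, LoanNo} has no BCNF violation.
{Balance, Branch, BranchCity, CustomerID, OpenDate} has no BCNF violation.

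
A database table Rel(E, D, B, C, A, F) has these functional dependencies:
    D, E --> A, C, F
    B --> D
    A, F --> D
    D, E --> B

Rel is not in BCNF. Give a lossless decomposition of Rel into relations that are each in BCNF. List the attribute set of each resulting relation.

{A, B, C, E, F}; {B, D}

Candidate keys of the original relation: {A, E, F}, {B, E}, {D, E}.
In {A, B, C, D, E, F}, {B} is not a superkey ({B}⁺ restricted to this set is {B, D}), so split on B --> D into {B, D} and {A, B, C, E, F}.
{B, D} is in BCNF.
{A, B, C, E, F} is in BCNF.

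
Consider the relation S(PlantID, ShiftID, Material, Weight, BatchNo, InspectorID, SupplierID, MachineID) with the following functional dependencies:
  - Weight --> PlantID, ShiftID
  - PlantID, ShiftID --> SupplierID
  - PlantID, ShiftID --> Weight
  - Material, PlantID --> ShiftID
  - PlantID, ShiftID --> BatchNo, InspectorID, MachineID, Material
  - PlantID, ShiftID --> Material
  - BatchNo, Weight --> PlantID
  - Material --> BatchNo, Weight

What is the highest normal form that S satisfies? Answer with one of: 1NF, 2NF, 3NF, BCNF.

Candidate keys: {Material}, {PlantID, ShiftID}, {Weight}. Prime attributes: {Material, PlantID, ShiftID, Weight}.
Every FD has a superkey on the left, so the relation is in BCNF.

BCNF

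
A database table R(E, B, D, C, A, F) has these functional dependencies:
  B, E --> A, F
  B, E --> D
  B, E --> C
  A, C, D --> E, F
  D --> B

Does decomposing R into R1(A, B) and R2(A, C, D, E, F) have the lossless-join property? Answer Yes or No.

R1 ∩ R2 = {A}; its closure under F is {A}.
The closure covers neither R1 nor R2 entirely; the join is not lossless.

No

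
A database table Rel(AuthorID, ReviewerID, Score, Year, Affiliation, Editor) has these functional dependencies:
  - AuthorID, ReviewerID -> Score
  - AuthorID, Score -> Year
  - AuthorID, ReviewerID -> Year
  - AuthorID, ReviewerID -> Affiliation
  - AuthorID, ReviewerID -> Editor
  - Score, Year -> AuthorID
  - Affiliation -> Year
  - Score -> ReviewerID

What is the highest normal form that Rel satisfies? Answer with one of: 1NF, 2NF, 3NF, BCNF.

3NF

Candidate keys: {Affiliation, Score}, {AuthorID, ReviewerID}, {AuthorID, Score}, {Score, Year}. Prime attributes: {Affiliation, AuthorID, ReviewerID, Score, Year}.
For Affiliation -> Year we have {Affiliation}⁺ = {Affiliation, Year}; {Affiliation} is not a superkey, so BCNF fails.
Since {Year} ⊆ prime attributes and every other non-superkey FD also has a prime right side, the schema is in 3NF.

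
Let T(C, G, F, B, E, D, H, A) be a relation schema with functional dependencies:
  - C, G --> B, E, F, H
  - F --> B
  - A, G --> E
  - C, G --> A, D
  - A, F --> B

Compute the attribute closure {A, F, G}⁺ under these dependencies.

{A, B, E, F, G}

Start with {A, F, G}.
F --> B applies; add {B} → now {A, B, F, G}.
A, G --> E applies; add {E} → now {A, B, E, F, G}.
No further FD applies.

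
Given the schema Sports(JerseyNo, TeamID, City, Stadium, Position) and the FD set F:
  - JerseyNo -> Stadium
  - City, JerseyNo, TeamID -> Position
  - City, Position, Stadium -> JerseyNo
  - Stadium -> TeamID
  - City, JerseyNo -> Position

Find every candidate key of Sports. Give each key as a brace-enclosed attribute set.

{City} never appears on the right of any FD, so every key must include it.
Closure of {City, JerseyNo} is {City, JerseyNo, Position, Stadium, TeamID}, the whole schema; {City, JerseyNo} is a candidate key.
Closure of {City, Position, Stadium} is {City, JerseyNo, Position, Stadium, TeamID}, the whole schema; {City, Position, Stadium} is a candidate key.
Any other superkey properly contains one of these, so there are no further candidate keys.

{City, JerseyNo}, {City, Position, Stadium}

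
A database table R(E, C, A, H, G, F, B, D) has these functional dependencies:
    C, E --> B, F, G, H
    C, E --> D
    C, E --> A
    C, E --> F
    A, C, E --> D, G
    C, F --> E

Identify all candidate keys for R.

{C, E}, {C, F}

{C} never appears on the right of any FD, so every key must include it.
Closure of {C, E} is {A, B, C, D, E, F, G, H}, the whole schema; {C, E} is a candidate key.
Closure of {C, F} is {A, B, C, D, E, F, G, H}, the whole schema; {C, F} is a candidate key.
These are minimal and exhaustive — every other superkey contains one of them.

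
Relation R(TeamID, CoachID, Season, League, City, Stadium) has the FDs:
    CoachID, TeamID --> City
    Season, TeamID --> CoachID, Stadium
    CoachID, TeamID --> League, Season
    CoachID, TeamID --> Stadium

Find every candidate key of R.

{CoachID, TeamID}, {Season, TeamID}

No FD produces {TeamID}, so it must be in every candidate key.
{CoachID, TeamID}⁺ = {City, CoachID, League, Season, Stadium, TeamID} — all of the relation — so {CoachID, TeamID} is a candidate key.
{Season, TeamID}⁺ = {City, CoachID, League, Season, Stadium, TeamID} — all of the relation — so {Season, TeamID} is a candidate key.
These are minimal and exhaustive — every other superkey contains one of them.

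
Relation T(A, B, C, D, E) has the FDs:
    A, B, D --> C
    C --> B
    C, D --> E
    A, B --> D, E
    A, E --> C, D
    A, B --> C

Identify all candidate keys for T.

No FD produces {A}, so it must be in every candidate key.
Closure of {A, B} is {A, B, C, D, E}, the whole schema; {A, B} is a candidate key.
Closure of {A, C} is {A, B, C, D, E}, the whole schema; {A, C} is a candidate key.
Closure of {A, E} is {A, B, C, D, E}, the whole schema; {A, E} is a candidate key.
Any other superkey properly contains one of these, so there are no further candidate keys.

{A, B}, {A, C}, {A, E}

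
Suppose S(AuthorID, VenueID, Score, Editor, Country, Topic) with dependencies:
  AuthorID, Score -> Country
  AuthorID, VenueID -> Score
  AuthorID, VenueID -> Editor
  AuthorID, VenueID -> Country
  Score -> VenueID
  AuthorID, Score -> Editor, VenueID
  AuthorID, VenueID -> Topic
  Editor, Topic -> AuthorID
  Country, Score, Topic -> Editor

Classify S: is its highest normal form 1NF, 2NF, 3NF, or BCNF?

Candidate keys: {AuthorID, Score}, {AuthorID, VenueID}, {Country, Score, Topic}, {Editor, Score, Topic}, {Editor, Topic, VenueID}. Prime attributes: {AuthorID, Country, Editor, Score, Topic, VenueID}.
For Score -> VenueID we have {Score}⁺ = {Score, VenueID}; {Score} is not a superkey, so BCNF fails.
Since {VenueID} ⊆ prime attributes and every other non-superkey FD also has a prime right side, the schema is in 3NF.

3NF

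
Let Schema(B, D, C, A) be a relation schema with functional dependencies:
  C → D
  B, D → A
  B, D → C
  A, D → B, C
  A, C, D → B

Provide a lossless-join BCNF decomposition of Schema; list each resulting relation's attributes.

Candidate keys of the original relation: {A, C}, {A, D}, {B, C}, {B, D}.
In {A, B, C, D}, {C} is not a superkey ({C}⁺ restricted to this set is {C, D}), so split on C → D into {C, D} and {A, B, C}.
{C, D} has no BCNF violation.
{A, B, C} has no BCNF violation.

{A, B, C}; {C, D}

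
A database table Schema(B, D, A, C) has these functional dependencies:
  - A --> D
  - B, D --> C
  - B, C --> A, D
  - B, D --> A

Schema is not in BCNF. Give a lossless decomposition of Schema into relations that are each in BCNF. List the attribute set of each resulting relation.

Candidate keys of the original relation: {A, B}, {B, C}, {B, D}.
{A, B, C, D}: {A} determines {A, D} here but is not a superkey — split on A --> D, giving {A, D} and {A, B, C}.
{A, D}: every determinant is a superkey — BCNF.
{A, B, C}: every determinant is a superkey — BCNF.

{A, B, C}; {A, D}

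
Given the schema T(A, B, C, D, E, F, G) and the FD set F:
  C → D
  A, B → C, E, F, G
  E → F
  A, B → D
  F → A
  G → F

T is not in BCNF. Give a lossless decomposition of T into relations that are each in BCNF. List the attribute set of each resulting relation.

Candidate keys of the original relation: {A, B}, {B, E}, {B, F}, {B, G}.
Within {A, B, C, D, E, F, G}: {C}⁺ ∩ {A, B, C, D, E, F, G} = {C, D}, not the whole set, so C → D violates BCNF; decompose into {C, D} and {A, B, C, E, F, G}.
{C, D} has no BCNF violation.
Within {A, B, C, E, F, G}: {E}⁺ ∩ {A, B, C, E, F, G} = {A, E, F}, not the whole set, so E → A, F violates BCNF; decompose into {A, E, F} and {B, C, E, G}.
Within {A, E, F}: {F}⁺ ∩ {A, E, F} = {A, F}, not the whole set, so F → A violates BCNF; decompose into {A, F} and {E, F}.
{A, F} has no BCNF violation.
{E, F} has no BCNF violation.
{B, C, E, G} has no BCNF violation.

{A, F}; {B, C, E, G}; {C, D}; {E, F}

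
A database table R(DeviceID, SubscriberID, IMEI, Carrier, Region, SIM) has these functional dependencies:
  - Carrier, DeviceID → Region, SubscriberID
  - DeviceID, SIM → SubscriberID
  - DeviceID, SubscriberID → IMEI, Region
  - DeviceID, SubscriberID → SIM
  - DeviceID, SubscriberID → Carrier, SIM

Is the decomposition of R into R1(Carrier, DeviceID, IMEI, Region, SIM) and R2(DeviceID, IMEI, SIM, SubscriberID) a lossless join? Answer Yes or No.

Yes

Common attributes: {DeviceID, IMEI, SIM}; their closure is {Carrier, DeviceID, IMEI, Region, SIM, SubscriberID}.
Since R1 ⊆ {Carrier, DeviceID, IMEI, Region, SIM, SubscriberID}, the intersection is a superkey of R1; the decomposition is lossless.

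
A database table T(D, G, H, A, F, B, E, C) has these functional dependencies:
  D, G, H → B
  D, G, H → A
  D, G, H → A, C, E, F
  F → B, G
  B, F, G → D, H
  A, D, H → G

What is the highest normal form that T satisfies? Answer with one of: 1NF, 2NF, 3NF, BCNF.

Candidate keys: {A, D, H}, {D, G, H}, {F}. Prime attributes: {A, D, F, G, H}.
Every FD has a superkey on the left, so the relation is in BCNF.

BCNF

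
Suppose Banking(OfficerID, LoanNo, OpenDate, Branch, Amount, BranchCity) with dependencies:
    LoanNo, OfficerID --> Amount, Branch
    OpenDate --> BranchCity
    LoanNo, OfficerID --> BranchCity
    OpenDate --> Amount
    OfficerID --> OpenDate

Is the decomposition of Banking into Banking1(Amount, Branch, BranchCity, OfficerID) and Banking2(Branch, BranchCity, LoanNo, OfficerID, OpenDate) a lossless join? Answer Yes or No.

Common attributes: {Branch, BranchCity, OfficerID}; their closure is {Amount, Branch, BranchCity, OfficerID, OpenDate}.
This includes all of Banking1, so the common attributes are a superkey of Banking1 — the join is lossless.

Yes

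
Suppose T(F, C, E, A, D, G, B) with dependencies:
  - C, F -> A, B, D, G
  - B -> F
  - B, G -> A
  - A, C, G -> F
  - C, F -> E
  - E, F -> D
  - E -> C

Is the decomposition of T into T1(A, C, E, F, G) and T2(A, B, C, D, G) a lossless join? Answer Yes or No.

The shared attributes are {A, C, G} and {A, C, G}⁺ = {A, B, C, D, E, F, G}.
T1 is contained in that closure, so T1 ∩ T2 -> T1 holds and the join is lossless.

Yes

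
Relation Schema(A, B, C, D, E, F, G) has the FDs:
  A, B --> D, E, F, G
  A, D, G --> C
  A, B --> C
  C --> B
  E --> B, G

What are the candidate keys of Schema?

{A, B}, {A, C}, {A, D, G}, {A, E}

Attributes never on any right-hand side: {A} — every candidate key must contain it.
{A, B} is a candidate key since {A, B}⁺ = {A, B, C, D, E, F, G} covers every attribute.
{A, C} is a candidate key since {A, C}⁺ = {A, B, C, D, E, F, G} covers every attribute.
{A, E} is a candidate key since {A, E}⁺ = {A, B, C, D, E, F, G} covers every attribute.
{A, D, G} is a candidate key since {A, D, G}⁺ = {A, B, C, D, E, F, G} covers every attribute.
These are minimal and exhaustive — every other superkey contains one of them.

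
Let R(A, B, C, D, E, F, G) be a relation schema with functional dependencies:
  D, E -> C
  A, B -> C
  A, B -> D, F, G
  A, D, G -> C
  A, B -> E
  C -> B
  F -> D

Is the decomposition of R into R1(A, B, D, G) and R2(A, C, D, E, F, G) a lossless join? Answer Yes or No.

R1 ∩ R2 = {A, D, G}; its closure under F is {A, B, C, D, E, F, G}.
This includes all of R1, so the common attributes are a superkey of R1 — the join is lossless.

Yes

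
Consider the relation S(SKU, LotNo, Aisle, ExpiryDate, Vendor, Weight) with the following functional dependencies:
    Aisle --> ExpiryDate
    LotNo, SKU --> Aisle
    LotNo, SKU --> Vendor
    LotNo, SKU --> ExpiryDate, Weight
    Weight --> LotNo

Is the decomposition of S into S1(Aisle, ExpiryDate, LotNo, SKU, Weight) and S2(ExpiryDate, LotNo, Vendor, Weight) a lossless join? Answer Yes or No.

The shared attributes are {ExpiryDate, LotNo, Weight} and {ExpiryDate, LotNo, Weight}⁺ = {ExpiryDate, LotNo, Weight}.
The closure covers neither S1 nor S2 entirely; the join is not lossless.

No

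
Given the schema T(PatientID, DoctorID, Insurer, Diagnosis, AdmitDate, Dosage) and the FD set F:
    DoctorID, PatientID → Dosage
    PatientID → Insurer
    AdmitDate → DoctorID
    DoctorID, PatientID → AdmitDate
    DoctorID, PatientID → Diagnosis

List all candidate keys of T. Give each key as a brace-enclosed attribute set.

Attributes never on any right-hand side: {PatientID} — every candidate key must contain it.
Closure of {AdmitDate, PatientID} is {AdmitDate, Diagnosis, DoctorID, Dosage, Insurer, PatientID}, the whole schema; {AdmitDate, PatientID} is a candidate key.
Closure of {DoctorID, PatientID} is {AdmitDate, Diagnosis, DoctorID, Dosage, Insurer, PatientID}, the whole schema; {DoctorID, PatientID} is a candidate key.
These are minimal and exhaustive — every other superkey contains one of them.

{AdmitDate, PatientID}, {DoctorID, PatientID}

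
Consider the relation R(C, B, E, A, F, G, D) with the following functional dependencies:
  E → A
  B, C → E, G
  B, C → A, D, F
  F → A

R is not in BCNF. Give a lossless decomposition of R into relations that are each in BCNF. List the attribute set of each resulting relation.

{A, E}; {B, C, D, E, F, G}

Candidate key of the original relation: {B, C}.
Within {A, B, C, D, E, F, G}: {E}⁺ ∩ {A, B, C, D, E, F, G} = {A, E}, not the whole set, so E → A violates BCNF; decompose into {A, E} and {B, C, D, E, F, G}.
{A, E}: every determinant is a superkey — BCNF.
{B, C, D, E, F, G}: every determinant is a superkey — BCNF.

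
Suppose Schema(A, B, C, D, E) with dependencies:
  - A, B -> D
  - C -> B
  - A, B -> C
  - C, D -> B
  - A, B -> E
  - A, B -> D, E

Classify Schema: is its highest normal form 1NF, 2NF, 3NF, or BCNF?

Candidate keys: {A, B}, {A, C}. Prime attributes: {A, B, C}.
C -> B: {C}⁺ = {B, C}, which is not all of the attributes, so the left side is not a superkey — BCNF is violated.
But every attribute on its right side ({B}) is prime, and the same holds for every other non-superkey FD, so 3NF still holds.

3NF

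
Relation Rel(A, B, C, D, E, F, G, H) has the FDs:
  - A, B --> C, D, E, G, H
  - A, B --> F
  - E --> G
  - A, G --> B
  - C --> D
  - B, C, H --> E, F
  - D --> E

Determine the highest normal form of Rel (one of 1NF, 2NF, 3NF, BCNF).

2NF

Candidate keys: {A, B}, {A, C}, {A, D}, {A, E}, {A, G}. Prime attributes: {A, B, C, D, E, G}.
E --> G breaks BCNF: {E}⁺ = {E, G}, so {E} is not a superkey.
B, C, H --> E, F determines the non-prime attribute {F} from a non-superkey — 3NF is violated.
No non-prime attribute depends on a proper subset of any candidate key, so 2NF holds.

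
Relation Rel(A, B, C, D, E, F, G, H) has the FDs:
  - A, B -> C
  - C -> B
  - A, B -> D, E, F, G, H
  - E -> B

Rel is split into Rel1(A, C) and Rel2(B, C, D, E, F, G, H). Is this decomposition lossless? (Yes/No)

Rel1 ∩ Rel2 = {C}; its closure under F is {B, C}.
The closure covers neither Rel1 nor Rel2 entirely; the join is not lossless.

No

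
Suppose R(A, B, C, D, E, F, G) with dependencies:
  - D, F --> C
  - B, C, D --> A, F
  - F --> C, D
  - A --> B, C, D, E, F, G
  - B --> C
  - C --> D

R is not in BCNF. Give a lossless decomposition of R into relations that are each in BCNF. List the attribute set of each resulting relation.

Candidate keys of the original relation: {A}, {B}.
Within {A, B, C, D, E, F, G}: {D, F}⁺ ∩ {A, B, C, D, E, F, G} = {C, D, F}, not the whole set, so D, F --> C violates BCNF; decompose into {C, D, F} and {A, B, D, E, F, G}.
Within {C, D, F}: {C}⁺ ∩ {C, D, F} = {C, D}, not the whole set, so C --> D violates BCNF; decompose into {C, D} and {C, F}.
{C, D}: every determinant is a superkey — BCNF.
{C, F}: every determinant is a superkey — BCNF.
Within {A, B, D, E, F, G}: {F}⁺ ∩ {A, B, D, E, F, G} = {D, F}, not the whole set, so F --> D violates BCNF; decompose into {D, F} and {A, B, E, F, G}.
{D, F}: every determinant is a superkey — BCNF.
{A, B, E, F, G}: every determinant is a superkey — BCNF.

{A, B, E, F, G}; {C, D}; {C, F}; {D, F}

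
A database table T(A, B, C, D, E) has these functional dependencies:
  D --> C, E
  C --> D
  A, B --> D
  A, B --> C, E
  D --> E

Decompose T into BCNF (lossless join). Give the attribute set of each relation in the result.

{A, B, D}; {C, D, E}

Candidate key of the original relation: {A, B}.
Within {A, B, C, D, E}: {D}⁺ ∩ {A, B, C, D, E} = {C, D, E}, not the whole set, so D --> C, E violates BCNF; decompose into {C, D, E} and {A, B, D}.
{C, D, E} is in BCNF.
{A, B, D} is in BCNF.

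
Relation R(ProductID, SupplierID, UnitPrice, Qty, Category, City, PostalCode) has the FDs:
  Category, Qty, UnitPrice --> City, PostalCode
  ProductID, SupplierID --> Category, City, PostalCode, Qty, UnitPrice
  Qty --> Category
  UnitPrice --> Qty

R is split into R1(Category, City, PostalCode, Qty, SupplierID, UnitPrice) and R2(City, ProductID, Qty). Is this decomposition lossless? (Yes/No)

No

R1 ∩ R2 = {City, Qty}; its closure under F is {Category, City, Qty}.
R1 ⊄ {Category, City, Qty} and R2 ⊄ {Category, City, Qty}, so the split is lossy.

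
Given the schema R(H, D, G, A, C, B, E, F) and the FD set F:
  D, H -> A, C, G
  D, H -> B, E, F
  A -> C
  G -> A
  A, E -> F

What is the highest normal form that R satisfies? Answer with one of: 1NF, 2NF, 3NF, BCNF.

Candidate key: {D, H}. Prime attributes: {D, H}.
For A -> C we have {A}⁺ = {A, C}; {A} is not a superkey, so BCNF fails.
A -> C has non-prime {C} on the right and a non-superkey on the left, so 3NF fails.
No proper subset of a key has a non-prime attribute in its closure, so there is no partial dependency; 2NF holds.

2NF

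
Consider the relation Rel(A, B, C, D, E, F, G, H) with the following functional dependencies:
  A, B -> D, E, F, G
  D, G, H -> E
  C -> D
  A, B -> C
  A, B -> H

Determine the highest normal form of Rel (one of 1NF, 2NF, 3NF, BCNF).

Candidate key: {A, B}. Prime attributes: {A, B}.
For D, G, H -> E we have {D, G, H}⁺ = {D, E, G, H}; {D, G, H} is not a superkey, so BCNF fails.
D, G, H -> E determines the non-prime attribute {E} from a non-superkey — 3NF is violated.
No non-prime attribute depends on a proper subset of any candidate key, so 2NF holds.

2NF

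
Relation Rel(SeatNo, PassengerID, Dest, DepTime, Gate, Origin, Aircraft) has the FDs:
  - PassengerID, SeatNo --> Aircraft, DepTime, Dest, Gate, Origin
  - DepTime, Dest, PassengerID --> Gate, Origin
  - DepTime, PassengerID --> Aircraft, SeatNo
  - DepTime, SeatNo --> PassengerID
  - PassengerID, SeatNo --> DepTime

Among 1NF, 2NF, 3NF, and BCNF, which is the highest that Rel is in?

Candidate keys: {DepTime, PassengerID}, {DepTime, SeatNo}, {PassengerID, SeatNo}. Prime attributes: {DepTime, PassengerID, SeatNo}.
Every FD has a superkey on the left, so the relation is in BCNF.

BCNF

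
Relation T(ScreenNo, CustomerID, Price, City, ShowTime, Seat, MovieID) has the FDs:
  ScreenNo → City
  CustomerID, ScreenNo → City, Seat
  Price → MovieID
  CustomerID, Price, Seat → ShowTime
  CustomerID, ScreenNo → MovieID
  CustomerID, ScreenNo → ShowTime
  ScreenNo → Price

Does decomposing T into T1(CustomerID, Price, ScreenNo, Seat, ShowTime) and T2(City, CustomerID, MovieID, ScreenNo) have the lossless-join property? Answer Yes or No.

Yes

The shared attributes are {CustomerID, ScreenNo} and {CustomerID, ScreenNo}⁺ = {City, CustomerID, MovieID, Price, ScreenNo, Seat, ShowTime}.
T1 is contained in that closure, so T1 ∩ T2 → T1 holds and the join is lossless.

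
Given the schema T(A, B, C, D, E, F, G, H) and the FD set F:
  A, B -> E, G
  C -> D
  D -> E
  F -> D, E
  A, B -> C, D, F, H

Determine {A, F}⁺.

{A, D, E, F}

Start with {A, F}.
F -> D, E applies; add {D, E} → now {A, D, E, F}.
No further FD applies.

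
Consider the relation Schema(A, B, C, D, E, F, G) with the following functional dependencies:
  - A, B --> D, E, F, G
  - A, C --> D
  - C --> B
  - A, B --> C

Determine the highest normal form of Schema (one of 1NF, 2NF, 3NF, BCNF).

3NF

Candidate keys: {A, B}, {A, C}. Prime attributes: {A, B, C}.
For C --> B we have {C}⁺ = {B, C}; {C} is not a superkey, so BCNF fails.
But every attribute on its right side ({B}) is prime, and the same holds for every other non-superkey FD, so 3NF still holds.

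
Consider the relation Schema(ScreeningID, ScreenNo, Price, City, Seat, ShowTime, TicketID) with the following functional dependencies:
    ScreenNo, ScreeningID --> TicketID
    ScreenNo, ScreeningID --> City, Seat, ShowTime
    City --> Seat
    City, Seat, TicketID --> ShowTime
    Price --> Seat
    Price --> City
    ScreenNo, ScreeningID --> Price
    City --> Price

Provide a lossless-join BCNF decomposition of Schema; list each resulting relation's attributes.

{City, Price, Seat}; {City, ScreenNo, ScreeningID, TicketID}; {City, ShowTime, TicketID}

Candidate key of the original relation: {ScreenNo, ScreeningID}.
In {City, Price, ScreenNo, ScreeningID, Seat, ShowTime, TicketID}, {City} is not a superkey ({City}⁺ restricted to this set is {City, Price, Seat}), so split on City --> Price, Seat into {City, Price, Seat} and {City, ScreenNo, ScreeningID, ShowTime, TicketID}.
{City, Price, Seat} has no BCNF violation.
In {City, ScreenNo, ScreeningID, ShowTime, TicketID}, {City, TicketID} is not a superkey ({City, TicketID}⁺ restricted to this set is {City, ShowTime, TicketID}), so split on City, TicketID --> ShowTime into {City, ShowTime, TicketID} and {City, ScreenNo, ScreeningID, TicketID}.
{City, ShowTime, TicketID} has no BCNF violation.
{City, ScreenNo, ScreeningID, TicketID} has no BCNF violation.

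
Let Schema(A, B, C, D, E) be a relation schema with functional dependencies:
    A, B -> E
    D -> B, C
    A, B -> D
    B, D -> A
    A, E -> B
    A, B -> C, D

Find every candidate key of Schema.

{A, B}, {A, E}, {D}

{D}⁺ = {A, B, C, D, E}, which is every attribute, so {D} is a candidate key.
{A, B}⁺ = {A, B, C, D, E}, which is every attribute, so {A, B} is a candidate key.
{A, E}⁺ = {A, B, C, D, E}, which is every attribute, so {A, E} is a candidate key.
These are minimal and exhaustive — every other superkey contains one of them.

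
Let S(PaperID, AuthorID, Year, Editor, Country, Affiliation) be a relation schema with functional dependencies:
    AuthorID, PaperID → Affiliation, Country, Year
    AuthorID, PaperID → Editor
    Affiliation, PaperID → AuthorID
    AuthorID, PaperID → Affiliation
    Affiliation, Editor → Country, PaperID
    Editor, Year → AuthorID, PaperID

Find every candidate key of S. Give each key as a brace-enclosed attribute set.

Closure of {Affiliation, Editor} is {Affiliation, AuthorID, Country, Editor, PaperID, Year}, the whole schema; {Affiliation, Editor} is a candidate key.
Closure of {Affiliation, PaperID} is {Affiliation, AuthorID, Country, Editor, PaperID, Year}, the whole schema; {Affiliation, PaperID} is a candidate key.
Closure of {AuthorID, PaperID} is {Affiliation, AuthorID, Country, Editor, PaperID, Year}, the whole schema; {AuthorID, PaperID} is a candidate key.
Closure of {Editor, Year} is {Affiliation, AuthorID, Country, Editor, PaperID, Year}, the whole schema; {Editor, Year} is a candidate key.
These are minimal and exhaustive — every other superkey contains one of them.

{Affiliation, Editor}, {Affiliation, PaperID}, {AuthorID, PaperID}, {Editor, Year}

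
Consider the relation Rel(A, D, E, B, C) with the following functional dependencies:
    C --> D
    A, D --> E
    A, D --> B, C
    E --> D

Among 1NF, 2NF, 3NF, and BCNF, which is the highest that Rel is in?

3NF

Candidate keys: {A, C}, {A, D}, {A, E}. Prime attributes: {A, C, D, E}.
C --> D breaks BCNF: {C}⁺ = {C, D}, so {C} is not a superkey.
Since {D} ⊆ prime attributes and every other non-superkey FD also has a prime right side, the schema is in 3NF.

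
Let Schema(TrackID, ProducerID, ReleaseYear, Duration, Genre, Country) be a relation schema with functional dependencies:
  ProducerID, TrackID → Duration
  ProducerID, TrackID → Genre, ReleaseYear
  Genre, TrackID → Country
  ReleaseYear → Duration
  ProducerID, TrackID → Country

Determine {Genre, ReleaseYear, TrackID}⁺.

Start with {Genre, ReleaseYear, TrackID}.
Genre, TrackID → Country applies; add {Country} → now {Country, Genre, ReleaseYear, TrackID}.
ReleaseYear → Duration applies; add {Duration} → now {Country, Duration, Genre, ReleaseYear, TrackID}.
No further FD applies.

{Country, Duration, Genre, ReleaseYear, TrackID}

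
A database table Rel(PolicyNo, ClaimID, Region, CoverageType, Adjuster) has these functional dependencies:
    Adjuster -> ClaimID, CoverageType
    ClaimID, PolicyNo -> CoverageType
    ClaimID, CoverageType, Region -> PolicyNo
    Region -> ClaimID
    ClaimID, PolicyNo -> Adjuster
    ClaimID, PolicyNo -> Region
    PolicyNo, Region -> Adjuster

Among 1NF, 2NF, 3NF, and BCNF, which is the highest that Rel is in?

Candidate keys: {Adjuster, PolicyNo}, {Adjuster, Region}, {ClaimID, PolicyNo}, {CoverageType, Region}, {PolicyNo, Region}. Prime attributes: {Adjuster, ClaimID, CoverageType, PolicyNo, Region}.
Adjuster -> ClaimID, CoverageType breaks BCNF: {Adjuster}⁺ = {Adjuster, ClaimID, CoverageType}, so {Adjuster} is not a superkey.
But every attribute on its right side ({ClaimID, CoverageType}) is prime, and the same holds for every other non-superkey FD, so 3NF still holds.

3NF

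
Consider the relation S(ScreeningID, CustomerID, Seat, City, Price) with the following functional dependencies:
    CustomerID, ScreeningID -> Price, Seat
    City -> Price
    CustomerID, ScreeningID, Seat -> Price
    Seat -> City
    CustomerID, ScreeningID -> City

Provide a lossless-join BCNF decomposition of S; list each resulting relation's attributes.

Candidate key of the original relation: {CustomerID, ScreeningID}.
Within {City, CustomerID, Price, ScreeningID, Seat}: {City}⁺ ∩ {City, CustomerID, Price, ScreeningID, Seat} = {City, Price}, not the whole set, so City -> Price violates BCNF; decompose into {City, Price} and {City, CustomerID, ScreeningID, Seat}.
{City, Price} has no BCNF violation.
Within {City, CustomerID, ScreeningID, Seat}: {Seat}⁺ ∩ {City, CustomerID, ScreeningID, Seat} = {City, Seat}, not the whole set, so Seat -> City violates BCNF; decompose into {City, Seat} and {CustomerID, ScreeningID, Seat}.
{City, Seat} has no BCNF violation.
{CustomerID, ScreeningID, Seat} has no BCNF violation.

{City, Price}; {City, Seat}; {CustomerID, ScreeningID, Seat}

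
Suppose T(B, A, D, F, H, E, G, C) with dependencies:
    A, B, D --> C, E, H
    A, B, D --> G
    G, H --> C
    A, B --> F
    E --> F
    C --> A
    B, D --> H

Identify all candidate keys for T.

{A, B, D}, {B, C, D}, {B, D, G}

{B, D} never appear on the right of any FD, so every key must include all of them.
{A, B, D} is a candidate key since {A, B, D}⁺ = {A, B, C, D, E, F, G, H} covers every attribute.
{B, C, D} is a candidate key since {B, C, D}⁺ = {A, B, C, D, E, F, G, H} covers every attribute.
{B, D, G} is a candidate key since {B, D, G}⁺ = {A, B, C, D, E, F, G, H} covers every attribute.
Any other superkey properly contains one of these, so there are no further candidate keys.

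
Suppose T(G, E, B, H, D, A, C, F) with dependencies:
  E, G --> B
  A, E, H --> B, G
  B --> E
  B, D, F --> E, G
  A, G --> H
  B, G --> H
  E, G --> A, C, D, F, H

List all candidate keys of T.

{B, G} is a candidate key since {B, G}⁺ = {A, B, C, D, E, F, G, H} covers every attribute.
{E, G} is a candidate key since {E, G}⁺ = {A, B, C, D, E, F, G, H} covers every attribute.
{A, B, H} is a candidate key since {A, B, H}⁺ = {A, B, C, D, E, F, G, H} covers every attribute.
{A, E, H} is a candidate key since {A, E, H}⁺ = {A, B, C, D, E, F, G, H} covers every attribute.
{B, D, F} is a candidate key since {B, D, F}⁺ = {A, B, C, D, E, F, G, H} covers every attribute.
Any other superkey properly contains one of these, so there are no further candidate keys.

{A, B, H}, {A, E, H}, {B, D, F}, {B, G}, {E, G}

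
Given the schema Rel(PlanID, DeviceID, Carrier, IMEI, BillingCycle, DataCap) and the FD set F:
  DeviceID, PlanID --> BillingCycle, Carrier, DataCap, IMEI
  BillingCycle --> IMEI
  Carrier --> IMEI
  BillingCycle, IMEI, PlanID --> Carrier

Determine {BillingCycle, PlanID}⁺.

Start with {BillingCycle, PlanID}.
BillingCycle --> IMEI applies; add {IMEI} → now {BillingCycle, IMEI, PlanID}.
BillingCycle, IMEI, PlanID --> Carrier applies; add {Carrier} → now {BillingCycle, Carrier, IMEI, PlanID}.
No further FD applies.

{BillingCycle, Carrier, IMEI, PlanID}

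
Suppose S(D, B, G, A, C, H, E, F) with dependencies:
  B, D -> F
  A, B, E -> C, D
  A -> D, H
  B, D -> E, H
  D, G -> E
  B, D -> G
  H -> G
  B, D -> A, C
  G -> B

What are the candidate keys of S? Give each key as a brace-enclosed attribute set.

{A}, {B, D}, {D, G}, {D, H}

{A} is a candidate key since {A}⁺ = {A, B, C, D, E, F, G, H} covers every attribute.
{B, D} is a candidate key since {B, D}⁺ = {A, B, C, D, E, F, G, H} covers every attribute.
{D, G} is a candidate key since {D, G}⁺ = {A, B, C, D, E, F, G, H} covers every attribute.
{D, H} is a candidate key since {D, H}⁺ = {A, B, C, D, E, F, G, H} covers every attribute.
These are minimal and exhaustive — every other superkey contains one of them.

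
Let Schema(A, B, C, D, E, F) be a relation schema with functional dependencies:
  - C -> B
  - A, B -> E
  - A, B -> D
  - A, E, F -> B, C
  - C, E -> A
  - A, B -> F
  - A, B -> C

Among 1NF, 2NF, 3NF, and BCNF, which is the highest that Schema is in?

3NF

Candidate keys: {A, B}, {A, C}, {A, E, F}, {C, E}. Prime attributes: {A, B, C, E, F}.
For C -> B we have {C}⁺ = {B, C}; {C} is not a superkey, so BCNF fails.
But every attribute on its right side ({B}) is prime, and the same holds for every other non-superkey FD, so 3NF still holds.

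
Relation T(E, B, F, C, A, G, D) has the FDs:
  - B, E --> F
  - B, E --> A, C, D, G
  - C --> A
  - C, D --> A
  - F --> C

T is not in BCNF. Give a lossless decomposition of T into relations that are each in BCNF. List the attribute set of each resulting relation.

Candidate key of the original relation: {B, E}.
{A, B, C, D, E, F, G}: {C} determines {A, C} here but is not a superkey — split on C --> A, giving {A, C} and {B, C, D, E, F, G}.
{A, C} has no BCNF violation.
{B, C, D, E, F, G}: {F} determines {C, F} here but is not a superkey — split on F --> C, giving {C, F} and {B, D, E, F, G}.
{C, F} has no BCNF violation.
{B, D, E, F, G} has no BCNF violation.

{A, C}; {B, D, E, F, G}; {C, F}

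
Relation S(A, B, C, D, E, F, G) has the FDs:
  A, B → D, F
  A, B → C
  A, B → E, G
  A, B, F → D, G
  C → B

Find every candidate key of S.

{A, B}, {A, C}

{A} never appears on the right of any FD, so every key must include it.
{A, B}⁺ = {A, B, C, D, E, F, G} — all of the relation — so {A, B} is a candidate key.
{A, C}⁺ = {A, B, C, D, E, F, G} — all of the relation — so {A, C} is a candidate key.
No proper subset of any of these is a key, and no other minimal superkey exists.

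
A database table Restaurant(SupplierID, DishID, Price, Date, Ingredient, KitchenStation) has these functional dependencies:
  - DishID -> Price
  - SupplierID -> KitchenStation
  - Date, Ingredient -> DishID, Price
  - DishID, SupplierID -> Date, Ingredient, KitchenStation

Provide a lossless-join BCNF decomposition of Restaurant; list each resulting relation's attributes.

Candidate keys of the original relation: {Date, Ingredient, SupplierID}, {DishID, SupplierID}.
Within {Date, DishID, Ingredient, KitchenStation, Price, SupplierID}: {DishID}⁺ ∩ {Date, DishID, Ingredient, KitchenStation, Price, SupplierID} = {DishID, Price}, not the whole set, so DishID -> Price violates BCNF; decompose into {DishID, Price} and {Date, DishID, Ingredient, KitchenStation, SupplierID}.
{DishID, Price}: every determinant is a superkey — BCNF.
Within {Date, DishID, Ingredient, KitchenStation, SupplierID}: {SupplierID}⁺ ∩ {Date, DishID, Ingredient, KitchenStation, SupplierID} = {KitchenStation, SupplierID}, not the whole set, so SupplierID -> KitchenStation violates BCNF; decompose into {KitchenStation, SupplierID} and {Date, DishID, Ingredient, SupplierID}.
{KitchenStation, SupplierID}: every determinant is a superkey — BCNF.
Within {Date, DishID, Ingredient, SupplierID}: {Date, Ingredient}⁺ ∩ {Date, DishID, Ingredient, SupplierID} = {Date, DishID, Ingredient}, not the whole set, so Date, Ingredient -> DishID violates BCNF; decompose into {Date, DishID, Ingredient} and {Date, Ingredient, SupplierID}.
{Date, DishID, Ingredient}: every determinant is a superkey — BCNF.
{Date, Ingredient, SupplierID}: every determinant is a superkey — BCNF.

{Date, DishID, Ingredient}; {Date, Ingredient, SupplierID}; {DishID, Price}; {KitchenStation, SupplierID}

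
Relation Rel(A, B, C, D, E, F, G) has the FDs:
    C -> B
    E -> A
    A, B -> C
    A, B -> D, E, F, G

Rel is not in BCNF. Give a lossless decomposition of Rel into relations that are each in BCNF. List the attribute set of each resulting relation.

Candidate keys of the original relation: {A, B}, {A, C}, {B, E}, {C, E}.
Within {A, B, C, D, E, F, G}: {C}⁺ ∩ {A, B, C, D, E, F, G} = {B, C}, not the whole set, so C -> B violates BCNF; decompose into {B, C} and {A, C, D, E, F, G}.
{B, C} has no BCNF violation.
Within {A, C, D, E, F, G}: {E}⁺ ∩ {A, C, D, E, F, G} = {A, E}, not the whole set, so E -> A violates BCNF; decompose into {A, E} and {C, D, E, F, G}.
{A, E} has no BCNF violation.
{C, D, E, F, G} has no BCNF violation.

{A, E}; {B, C}; {C, D, E, F, G}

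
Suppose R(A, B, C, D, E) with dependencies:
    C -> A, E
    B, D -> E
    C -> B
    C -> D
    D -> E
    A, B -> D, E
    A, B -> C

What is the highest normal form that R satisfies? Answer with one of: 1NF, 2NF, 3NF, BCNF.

Candidate keys: {A, B}, {C}. Prime attributes: {A, B, C}.
For B, D -> E we have {B, D}⁺ = {B, D, E}; {B, D} is not a superkey, so BCNF fails.
B, D -> E determines the non-prime attribute {E} from a non-superkey — 3NF is violated.
No proper subset of a key has a non-prime attribute in its closure, so there is no partial dependency; 2NF holds.

2NF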